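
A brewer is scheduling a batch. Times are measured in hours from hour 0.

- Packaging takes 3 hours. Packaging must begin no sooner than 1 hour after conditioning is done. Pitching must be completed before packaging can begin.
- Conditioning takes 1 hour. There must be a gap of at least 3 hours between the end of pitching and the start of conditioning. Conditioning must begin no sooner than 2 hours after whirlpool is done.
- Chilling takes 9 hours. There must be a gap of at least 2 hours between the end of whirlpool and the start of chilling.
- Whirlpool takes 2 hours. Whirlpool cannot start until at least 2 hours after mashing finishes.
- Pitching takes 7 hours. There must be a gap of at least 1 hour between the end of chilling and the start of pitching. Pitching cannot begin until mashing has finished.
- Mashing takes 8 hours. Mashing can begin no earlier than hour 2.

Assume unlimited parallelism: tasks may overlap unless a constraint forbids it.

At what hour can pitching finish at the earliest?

33

After its own release at hour 2, mashing can start at hour 2 and finishes at hour 10.
Whirlpool waits on mashing (finishes hour 10, plus 2-hour gap → hour 12), so it starts at hour 12 and finishes at 12 + 2 = hour 14.
Chilling waits on whirlpool (finishes hour 14, plus 2-hour gap → hour 16), so it starts at hour 16 and finishes at 16 + 9 = hour 25.
Pitching cannot start until chilling (finishes hour 25, plus 1-hour gap → hour 26); mashing (finishes hour 10). The controlling bound is hour 26, so pitching finishes at 26 + 7 = hour 33.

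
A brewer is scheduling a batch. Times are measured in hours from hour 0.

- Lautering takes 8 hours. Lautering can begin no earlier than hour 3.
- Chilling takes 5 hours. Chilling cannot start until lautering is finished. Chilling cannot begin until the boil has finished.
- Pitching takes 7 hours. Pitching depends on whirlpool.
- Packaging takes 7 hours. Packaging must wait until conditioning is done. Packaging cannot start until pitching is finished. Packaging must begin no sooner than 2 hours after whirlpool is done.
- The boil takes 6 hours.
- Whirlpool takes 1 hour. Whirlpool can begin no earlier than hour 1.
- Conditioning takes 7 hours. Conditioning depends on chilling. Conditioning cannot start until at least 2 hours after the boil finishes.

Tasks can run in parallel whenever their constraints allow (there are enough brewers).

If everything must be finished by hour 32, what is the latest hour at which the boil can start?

7

Packaging must finish by hour 32; it takes 7 hours, so it must start by 32 − 7 = hour 25.
Conditioning must finish before packaging (must start by hour 25). With a 7-hour duration, conditioning must start by 25 − 7 = hour 18.
Since conditioning (must start by hour 18) depends on it, chilling must finish by hour 18. Backing off its 5-hour duration gives a latest start of hour 13.
The boil feeds chilling (must start by hour 13); conditioning (must start by hour 18, minus 2-hour gap → hour 16). Taking the minimum, the boil must finish by hour 13 and start by 13 − 6 = hour 7.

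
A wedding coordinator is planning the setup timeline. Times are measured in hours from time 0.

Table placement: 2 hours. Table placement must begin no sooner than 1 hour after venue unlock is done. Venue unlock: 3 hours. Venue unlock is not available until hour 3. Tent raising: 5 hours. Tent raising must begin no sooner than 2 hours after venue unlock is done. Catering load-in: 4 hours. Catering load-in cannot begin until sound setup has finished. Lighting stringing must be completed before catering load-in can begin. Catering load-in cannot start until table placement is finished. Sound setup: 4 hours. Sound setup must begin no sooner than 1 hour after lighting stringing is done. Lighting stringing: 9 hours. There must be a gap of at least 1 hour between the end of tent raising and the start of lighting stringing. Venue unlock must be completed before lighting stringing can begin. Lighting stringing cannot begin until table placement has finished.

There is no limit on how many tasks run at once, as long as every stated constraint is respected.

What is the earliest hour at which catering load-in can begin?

28

Venue unlock waits on its own release at hour 3, so it starts at hour 3 and finishes at 3 + 3 = hour 6.
Table placement waits on venue unlock (finishes hour 6, plus 1-hour gap → hour 7), so it starts at hour 7 and finishes at 7 + 2 = hour 9.
Tent raising waits on venue unlock (finishes hour 6, plus 2-hour gap → hour 8), so it starts at hour 8 and finishes at 8 + 5 = hour 13.
Lighting stringing cannot start until tent raising (finishes hour 13, plus 1-hour gap → hour 14); venue unlock (finishes hour 6); table placement (finishes hour 9). The controlling bound is hour 14, so lighting stringing finishes at 14 + 9 = hour 23.
Sound setup cannot begin until lighting stringing (finishes hour 23, plus 1-hour gap → hour 24). It runs from hour 24 to 24 + 4 = hour 28.
Catering load-in waits on sound setup (finishes hour 28); lighting stringing (finishes hour 23); table placement (finishes hour 9). The latest of these is hour 28, which is the earliest catering load-in can start.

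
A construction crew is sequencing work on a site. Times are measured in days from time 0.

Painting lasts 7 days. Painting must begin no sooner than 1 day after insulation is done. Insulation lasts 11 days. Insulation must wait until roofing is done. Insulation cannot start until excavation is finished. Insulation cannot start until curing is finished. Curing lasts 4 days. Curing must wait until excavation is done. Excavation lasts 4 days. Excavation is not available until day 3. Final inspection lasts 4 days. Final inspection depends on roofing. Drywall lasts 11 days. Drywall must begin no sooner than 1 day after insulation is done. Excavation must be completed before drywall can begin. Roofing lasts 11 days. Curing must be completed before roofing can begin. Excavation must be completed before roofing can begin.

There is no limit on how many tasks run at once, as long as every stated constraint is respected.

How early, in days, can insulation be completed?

After its own release at day 3, excavation can start at day 3 and finishes at day 7.
Curing cannot begin until excavation (finishes day 7). It runs from day 7 to 7 + 4 = day 11.
Roofing needs all of curing (finishes day 11); excavation (finishes day 7). That puts its earliest start at day 11; it finishes at 11 + 11 = day 22.
For insulation: roofing (finishes day 22); excavation (finishes day 7); curing (finishes day 11). Taking the maximum gives a start of day 22, and it finishes at 22 + 11 = day 33.

33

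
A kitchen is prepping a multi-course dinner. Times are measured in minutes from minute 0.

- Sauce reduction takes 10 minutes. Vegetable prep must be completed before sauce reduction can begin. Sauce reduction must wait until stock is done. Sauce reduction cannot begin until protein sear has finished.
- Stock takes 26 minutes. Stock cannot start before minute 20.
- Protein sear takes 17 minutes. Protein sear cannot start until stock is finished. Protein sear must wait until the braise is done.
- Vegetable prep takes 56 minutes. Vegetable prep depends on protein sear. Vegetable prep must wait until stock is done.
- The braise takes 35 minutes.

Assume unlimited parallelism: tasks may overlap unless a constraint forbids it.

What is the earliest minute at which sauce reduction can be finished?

129

The braise can start immediately at minute 0; it finishes at minute 35.
Stock cannot begin until its own release at minute 20. It runs from minute 20 to 20 + 26 = minute 46.
Protein sear has to wait for stock (finishes minute 46); the braise (finishes minute 35). The latest of these is minute 46, so protein sear runs minute 46 to 46 + 17 = minute 63.
Vegetable prep cannot start until protein sear (finishes minute 63); stock (finishes minute 46). The controlling bound is minute 63, so vegetable prep finishes at 63 + 56 = minute 119.
For sauce reduction: vegetable prep (finishes minute 119); stock (finishes minute 46); protein sear (finishes minute 63). Taking the maximum gives a start of minute 119, and it finishes at 119 + 10 = minute 129.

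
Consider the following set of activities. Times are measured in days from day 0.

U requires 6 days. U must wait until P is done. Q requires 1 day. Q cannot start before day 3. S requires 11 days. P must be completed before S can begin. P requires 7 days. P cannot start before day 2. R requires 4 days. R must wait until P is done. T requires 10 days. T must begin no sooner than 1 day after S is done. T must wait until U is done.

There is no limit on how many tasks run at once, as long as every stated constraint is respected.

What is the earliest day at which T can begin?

21

After its own release at day 2, P can start at day 2 and finishes at day 9.
U cannot begin until P (finishes day 9). It runs from day 9 to 9 + 6 = day 15.
S cannot begin until P (finishes day 9). It runs from day 9 to 9 + 11 = day 20.
T waits on S (finishes day 20, plus 1-day gap → day 21); U (finishes day 15). The latest of these is day 21, which is the earliest T can start.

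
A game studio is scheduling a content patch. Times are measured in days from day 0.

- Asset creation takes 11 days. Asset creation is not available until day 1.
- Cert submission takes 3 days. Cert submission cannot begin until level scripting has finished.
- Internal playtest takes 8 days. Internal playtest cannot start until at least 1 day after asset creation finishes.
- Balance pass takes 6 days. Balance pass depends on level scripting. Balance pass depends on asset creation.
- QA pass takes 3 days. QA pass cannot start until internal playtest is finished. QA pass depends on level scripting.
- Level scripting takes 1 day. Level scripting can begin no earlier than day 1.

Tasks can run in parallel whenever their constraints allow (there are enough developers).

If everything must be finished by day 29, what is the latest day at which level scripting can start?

22

Nothing follows QA pass; the deadline of day 29 is its only limit. It must start by 29 − 3 = day 26.
Nothing follows balance pass; the deadline of day 29 is its only limit. It must start by 29 − 6 = day 23.
Nothing follows cert submission; the deadline of day 29 is its only limit. It must start by 29 − 3 = day 26.
For level scripting: balance pass (must start by day 23); QA pass (must start by day 26); cert submission (must start by day 26). The most restrictive is day 23; with a 1-day duration, level scripting must start by day 22.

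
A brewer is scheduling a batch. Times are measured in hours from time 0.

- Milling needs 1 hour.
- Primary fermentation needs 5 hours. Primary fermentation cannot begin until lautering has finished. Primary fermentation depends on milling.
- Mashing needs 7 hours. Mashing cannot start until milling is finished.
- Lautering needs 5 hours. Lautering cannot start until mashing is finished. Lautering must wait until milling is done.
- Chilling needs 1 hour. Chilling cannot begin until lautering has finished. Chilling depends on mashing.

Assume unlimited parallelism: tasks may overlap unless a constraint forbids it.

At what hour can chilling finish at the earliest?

Milling can start immediately at hour 0; it finishes at hour 1.
After milling (finishes hour 1), mashing can start at hour 1 and finishes at hour 8.
Lautering needs all of mashing (finishes hour 8); milling (finishes hour 1). That puts its earliest start at hour 8; it finishes at 8 + 5 = hour 13.
For chilling: lautering (finishes hour 13); mashing (finishes hour 8). Taking the maximum gives a start of hour 13, and it finishes at 13 + 1 = hour 14.

14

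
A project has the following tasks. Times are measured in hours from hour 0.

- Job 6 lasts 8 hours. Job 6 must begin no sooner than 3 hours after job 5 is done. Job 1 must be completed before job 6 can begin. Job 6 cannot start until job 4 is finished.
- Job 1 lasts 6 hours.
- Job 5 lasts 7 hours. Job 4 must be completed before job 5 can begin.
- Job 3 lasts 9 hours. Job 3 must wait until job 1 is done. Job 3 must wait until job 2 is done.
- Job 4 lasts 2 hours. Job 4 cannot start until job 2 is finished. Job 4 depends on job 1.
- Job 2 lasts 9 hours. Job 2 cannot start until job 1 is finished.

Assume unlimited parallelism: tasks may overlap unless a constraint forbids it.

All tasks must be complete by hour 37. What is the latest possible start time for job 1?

To finish by hour 37, job 3 (duration 9) must start no later than hour 28.
Nothing follows job 6; the deadline of hour 37 is its only limit. It must start by 37 − 8 = hour 29.
Job 5 must finish before job 6 (must start by hour 29, minus 3-hour gap → hour 26). With a 7-hour duration, job 5 must start by 26 − 7 = hour 19.
Job 4 must finish in time for job 5 (must start by hour 19); job 6 (must start by hour 29). The tightest is hour 19, so job 4 must start by 19 − 2 = hour 17.
Job 2 has several dependents: job 3 (must start by hour 28); job 4 (must start by hour 17). The earliest of those limits is hour 17, so job 2 must start by 17 − 9 = hour 8.
Job 1 feeds job 2 (must start by hour 8); job 3 (must start by hour 28); job 4 (must start by hour 17); job 6 (must start by hour 29). Taking the minimum, job 1 must finish by hour 8 and start by 8 − 6 = hour 2.

2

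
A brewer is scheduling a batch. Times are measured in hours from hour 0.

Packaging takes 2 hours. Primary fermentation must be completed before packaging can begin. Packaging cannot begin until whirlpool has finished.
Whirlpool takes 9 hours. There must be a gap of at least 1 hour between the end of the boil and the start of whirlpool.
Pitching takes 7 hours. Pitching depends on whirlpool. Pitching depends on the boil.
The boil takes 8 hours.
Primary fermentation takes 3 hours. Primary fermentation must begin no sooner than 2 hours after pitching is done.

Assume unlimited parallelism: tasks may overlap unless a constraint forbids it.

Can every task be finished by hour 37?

Yes

The boil can start immediately at hour 0; it finishes at hour 8.
Whirlpool cannot begin until the boil (finishes hour 8, plus 1-hour gap → hour 9). It runs from hour 9 to 9 + 9 = hour 18.
For pitching: whirlpool (finishes hour 18); the boil (finishes hour 8). Taking the maximum gives a start of hour 18, and it finishes at 18 + 7 = hour 25.
After pitching (finishes hour 25, plus 2-hour gap → hour 27), primary fermentation can start at hour 27 and finishes at hour 30.
For packaging: primary fermentation (finishes hour 30); whirlpool (finishes hour 18). Taking the maximum gives a start of hour 30, and it finishes at 30 + 2 = hour 32.
Every task is finished by hour 32, which is no later than the deadline of 37, so the schedule is feasible.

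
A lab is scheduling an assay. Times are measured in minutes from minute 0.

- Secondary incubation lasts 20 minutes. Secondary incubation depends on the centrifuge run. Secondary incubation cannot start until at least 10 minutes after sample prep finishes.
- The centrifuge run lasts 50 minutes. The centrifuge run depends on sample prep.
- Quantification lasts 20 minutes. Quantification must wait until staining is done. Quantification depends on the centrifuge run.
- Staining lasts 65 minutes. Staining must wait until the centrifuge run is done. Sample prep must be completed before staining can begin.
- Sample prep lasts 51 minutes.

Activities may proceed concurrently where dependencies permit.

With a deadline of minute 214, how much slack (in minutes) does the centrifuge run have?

Nothing blocks sample prep, so it runs from minute 0 to minute 51.
The centrifuge run cannot begin until sample prep (finishes minute 51). It runs from minute 51 to 51 + 50 = minute 101.

Working backward from the deadline:
To finish by minute 214, quantification (duration 20) must start no later than minute 194.
Since quantification (must start by minute 194) depends on it, staining must finish by minute 194. Backing off its 65-minute duration gives a latest start of minute 129.
Secondary incubation has no dependents, so it just needs to finish by minute 214. Starting by 214 − 20 = minute 194 achieves that.
The centrifuge run must finish in time for staining (must start by minute 129); secondary incubation (must start by minute 194); quantification (must start by minute 194). The tightest is minute 129, so the centrifuge run must start by 129 − 50 = minute 79.
So the centrifuge run can start as early as minute 51 and as late as minute 79, giving 79 − 51 = 28 minutes of slack.

28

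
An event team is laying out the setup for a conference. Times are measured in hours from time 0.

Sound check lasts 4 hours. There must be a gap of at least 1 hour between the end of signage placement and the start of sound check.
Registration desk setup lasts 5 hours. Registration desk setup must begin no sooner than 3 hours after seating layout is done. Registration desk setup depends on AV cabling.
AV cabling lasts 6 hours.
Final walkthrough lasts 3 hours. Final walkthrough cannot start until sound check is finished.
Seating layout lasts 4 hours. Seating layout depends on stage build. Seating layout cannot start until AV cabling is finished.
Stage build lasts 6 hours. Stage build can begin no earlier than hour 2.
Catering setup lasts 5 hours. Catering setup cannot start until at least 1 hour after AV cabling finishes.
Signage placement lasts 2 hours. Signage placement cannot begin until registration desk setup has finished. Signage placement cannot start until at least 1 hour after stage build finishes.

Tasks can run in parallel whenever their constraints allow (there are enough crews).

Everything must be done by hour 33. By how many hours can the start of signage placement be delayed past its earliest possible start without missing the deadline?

3

AV cabling has no prerequisites, so it starts at hour 0 and finishes at hour 6.
Stage build waits on its own release at hour 2, so it starts at hour 2 and finishes at 2 + 6 = hour 8.
Seating layout needs all of stage build (finishes hour 8); AV cabling (finishes hour 6). That puts its earliest start at hour 8; it finishes at 8 + 4 = hour 12.
For registration desk setup: seating layout (finishes hour 12, plus 3-hour gap → hour 15); AV cabling (finishes hour 6). Taking the maximum gives a start of hour 15, and it finishes at 15 + 5 = hour 20.
Signage placement needs all of registration desk setup (finishes hour 20); stage build (finishes hour 8, plus 1-hour gap → hour 9). That puts its earliest start at hour 20; it finishes at 20 + 2 = hour 22.

Working backward from the deadline:
Nothing follows final walkthrough; the deadline of hour 33 is its only limit. It must start by 33 − 3 = hour 30.
Sound check must finish before final walkthrough (must start by hour 30). With a 4-hour duration, sound check must start by 30 − 4 = hour 26.
Signage placement feeds into sound check (must start by hour 26, minus 1-hour gap → hour 25); so signage placement must finish by hour 25 and therefore start by hour 23.
So signage placement can start as early as hour 20 and as late as hour 23, giving 23 − 20 = 3 hours of slack.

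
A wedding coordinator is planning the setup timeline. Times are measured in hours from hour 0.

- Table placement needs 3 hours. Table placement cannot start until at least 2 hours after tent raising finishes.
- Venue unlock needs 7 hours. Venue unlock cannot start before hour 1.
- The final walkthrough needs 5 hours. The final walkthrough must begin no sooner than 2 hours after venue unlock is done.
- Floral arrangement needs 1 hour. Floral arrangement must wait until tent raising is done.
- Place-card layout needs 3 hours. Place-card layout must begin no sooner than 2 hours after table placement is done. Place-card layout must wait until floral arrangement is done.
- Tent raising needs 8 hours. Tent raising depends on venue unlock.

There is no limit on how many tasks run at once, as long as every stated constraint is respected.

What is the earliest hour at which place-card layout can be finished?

26

After its own release at hour 1, venue unlock can start at hour 1 and finishes at hour 8.
Tent raising waits on venue unlock (finishes hour 8), so it starts at hour 8 and finishes at 8 + 8 = hour 16.
Floral arrangement waits on tent raising (finishes hour 16), so it starts at hour 16 and finishes at 16 + 1 = hour 17.
Table placement cannot begin until tent raising (finishes hour 16, plus 2-hour gap → hour 18). It runs from hour 18 to 18 + 3 = hour 21.
For place-card layout: table placement (finishes hour 21, plus 2-hour gap → hour 23); floral arrangement (finishes hour 17). Taking the maximum gives a start of hour 23, and it finishes at 23 + 3 = hour 26.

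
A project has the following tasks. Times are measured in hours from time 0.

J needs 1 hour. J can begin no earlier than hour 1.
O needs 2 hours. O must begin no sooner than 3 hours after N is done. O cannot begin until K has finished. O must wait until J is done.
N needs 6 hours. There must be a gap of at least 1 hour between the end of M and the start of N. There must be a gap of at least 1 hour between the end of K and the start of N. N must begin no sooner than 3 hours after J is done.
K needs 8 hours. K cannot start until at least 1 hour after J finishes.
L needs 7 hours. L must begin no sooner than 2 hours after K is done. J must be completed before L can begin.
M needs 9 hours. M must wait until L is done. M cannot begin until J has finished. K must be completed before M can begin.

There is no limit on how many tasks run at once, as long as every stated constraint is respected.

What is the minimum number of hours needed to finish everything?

41

J cannot begin until its own release at hour 1. It runs from hour 1 to 1 + 1 = hour 2.
After J (finishes hour 2, plus 1-hour gap → hour 3), K can start at hour 3 and finishes at hour 11.
L cannot start until K (finishes hour 11, plus 2-hour gap → hour 13); J (finishes hour 2). The controlling bound is hour 13, so L finishes at 13 + 7 = hour 20.
For M: L (finishes hour 20); J (finishes hour 2); K (finishes hour 11). Taking the maximum gives a start of hour 20, and it finishes at 20 + 9 = hour 29.
N has to wait for M (finishes hour 29, plus 1-hour gap → hour 30); K (finishes hour 11, plus 1-hour gap → hour 12); J (finishes hour 2, plus 3-hour gap → hour 5). The latest of these is hour 30, so N runs hour 30 to 30 + 6 = hour 36.
For O: N (finishes hour 36, plus 3-hour gap → hour 39); K (finishes hour 11); J (finishes hour 2). Taking the maximum gives a start of hour 39, and it finishes at 39 + 2 = hour 41.
All tasks are finished once the last one completes. Finish times: J at 2, K at 11, L at 20, M at 29, N at 36, O at 41. The latest is hour 41.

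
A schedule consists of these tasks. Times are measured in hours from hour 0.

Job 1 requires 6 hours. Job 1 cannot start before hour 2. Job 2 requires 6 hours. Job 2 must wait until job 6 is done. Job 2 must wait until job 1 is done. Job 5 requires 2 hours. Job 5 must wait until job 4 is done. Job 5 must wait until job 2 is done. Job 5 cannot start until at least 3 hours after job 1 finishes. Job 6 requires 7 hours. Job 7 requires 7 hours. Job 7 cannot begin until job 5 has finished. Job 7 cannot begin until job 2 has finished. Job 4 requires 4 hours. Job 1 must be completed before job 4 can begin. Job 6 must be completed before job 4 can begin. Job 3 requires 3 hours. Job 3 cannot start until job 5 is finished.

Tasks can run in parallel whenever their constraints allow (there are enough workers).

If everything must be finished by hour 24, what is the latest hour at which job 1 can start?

Job 3 must finish by hour 24; it takes 3 hours, so it must start by 24 − 3 = hour 21.
Job 7 has no dependents, so it just needs to finish by hour 24. Starting by 24 − 7 = hour 17 achieves that.
For job 5: job 3 (must start by hour 21); job 7 (must start by hour 17). The most restrictive is hour 17; with a 2-hour duration, job 5 must start by hour 15.
Job 2 must finish in time for job 5 (must start by hour 15); job 7 (must start by hour 17). The tightest is hour 15, so job 2 must start by 15 − 6 = hour 9.
Since job 5 (must start by hour 15) depends on it, job 4 must finish by hour 15. Backing off its 4-hour duration gives a latest start of hour 11.
Job 1 feeds job 2 (must start by hour 9); job 4 (must start by hour 11); job 5 (must start by hour 15, minus 3-hour gap → hour 12). Taking the minimum, job 1 must finish by hour 9 and start by 9 − 6 = hour 3.

3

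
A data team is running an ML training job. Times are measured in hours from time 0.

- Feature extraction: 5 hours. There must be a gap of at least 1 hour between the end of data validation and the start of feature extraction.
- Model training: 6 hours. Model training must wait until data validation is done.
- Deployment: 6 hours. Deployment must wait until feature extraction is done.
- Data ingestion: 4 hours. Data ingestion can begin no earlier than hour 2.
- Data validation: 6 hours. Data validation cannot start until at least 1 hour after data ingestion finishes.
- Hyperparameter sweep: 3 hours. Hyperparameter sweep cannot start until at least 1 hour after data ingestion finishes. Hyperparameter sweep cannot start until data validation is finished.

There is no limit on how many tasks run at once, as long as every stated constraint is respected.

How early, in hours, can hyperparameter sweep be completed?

16

After its own release at hour 2, data ingestion can start at hour 2 and finishes at hour 6.
Data validation cannot begin until data ingestion (finishes hour 6, plus 1-hour gap → hour 7). It runs from hour 7 to 7 + 6 = hour 13.
Hyperparameter sweep has to wait for data ingestion (finishes hour 6, plus 1-hour gap → hour 7); data validation (finishes hour 13). The latest of these is hour 13, so hyperparameter sweep runs hour 13 to 13 + 3 = hour 16.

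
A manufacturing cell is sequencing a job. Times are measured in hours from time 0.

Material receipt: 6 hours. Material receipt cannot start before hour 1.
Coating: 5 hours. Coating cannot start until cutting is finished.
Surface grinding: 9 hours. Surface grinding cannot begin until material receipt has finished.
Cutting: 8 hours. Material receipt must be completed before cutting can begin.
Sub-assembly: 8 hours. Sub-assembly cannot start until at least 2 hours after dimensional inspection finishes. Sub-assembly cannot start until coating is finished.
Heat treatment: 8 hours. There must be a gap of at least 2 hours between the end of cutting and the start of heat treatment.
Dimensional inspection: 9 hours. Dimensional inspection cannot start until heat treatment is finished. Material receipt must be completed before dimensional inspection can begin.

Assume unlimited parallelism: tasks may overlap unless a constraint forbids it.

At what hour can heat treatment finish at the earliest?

25

After its own release at hour 1, material receipt can start at hour 1 and finishes at hour 7.
After material receipt (finishes hour 7), cutting can start at hour 7 and finishes at hour 15.
Heat treatment waits on cutting (finishes hour 15, plus 2-hour gap → hour 17), so it starts at hour 17 and finishes at 17 + 8 = hour 25.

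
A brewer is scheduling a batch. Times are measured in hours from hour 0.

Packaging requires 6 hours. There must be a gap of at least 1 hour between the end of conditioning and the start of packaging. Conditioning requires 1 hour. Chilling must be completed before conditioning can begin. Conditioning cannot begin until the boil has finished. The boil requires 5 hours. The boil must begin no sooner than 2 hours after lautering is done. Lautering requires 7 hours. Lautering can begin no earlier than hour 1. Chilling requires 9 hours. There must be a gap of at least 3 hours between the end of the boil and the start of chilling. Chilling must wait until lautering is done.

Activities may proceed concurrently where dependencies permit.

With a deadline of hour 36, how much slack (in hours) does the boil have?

Lautering cannot begin until its own release at hour 1. It runs from hour 1 to 1 + 7 = hour 8.
The boil waits on lautering (finishes hour 8, plus 2-hour gap → hour 10), so it starts at hour 10 and finishes at 10 + 5 = hour 15.

Working backward from the deadline:
Packaging must finish by hour 36; it takes 6 hours, so it must start by 36 − 6 = hour 30.
Conditioning must finish before packaging (must start by hour 30, minus 1-hour gap → hour 29). With a 1-hour duration, conditioning must start by 29 − 1 = hour 28.
Chilling feeds into conditioning (must start by hour 28); so chilling must finish by hour 28 and therefore start by hour 19.
The boil must finish in time for chilling (must start by hour 19, minus 3-hour gap → hour 16); conditioning (must start by hour 28). The tightest is hour 16, so the boil must start by 16 − 5 = hour 11.
So the boil can start as early as hour 10 and as late as hour 11, giving 11 − 10 = 1 hour of slack.

1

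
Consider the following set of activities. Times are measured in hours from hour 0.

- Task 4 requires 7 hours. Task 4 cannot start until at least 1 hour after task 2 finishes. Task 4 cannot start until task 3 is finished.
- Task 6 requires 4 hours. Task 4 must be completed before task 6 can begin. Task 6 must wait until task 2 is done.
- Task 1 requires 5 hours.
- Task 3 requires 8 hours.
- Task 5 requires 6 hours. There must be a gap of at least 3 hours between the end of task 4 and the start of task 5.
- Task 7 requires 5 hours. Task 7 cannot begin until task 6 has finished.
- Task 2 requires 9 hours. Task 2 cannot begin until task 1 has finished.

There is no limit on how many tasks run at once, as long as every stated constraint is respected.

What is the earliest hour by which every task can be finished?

31

Nothing blocks task 3, so it runs from hour 0 to hour 8.
Nothing blocks task 1, so it runs from hour 0 to hour 5.
Task 2 cannot begin until task 1 (finishes hour 5). It runs from hour 5 to 5 + 9 = hour 14.
For task 4: task 2 (finishes hour 14, plus 1-hour gap → hour 15); task 3 (finishes hour 8). Taking the maximum gives a start of hour 15, and it finishes at 15 + 7 = hour 22.
Task 6 has to wait for task 4 (finishes hour 22); task 2 (finishes hour 14). The latest of these is hour 22, so task 6 runs hour 22 to 22 + 4 = hour 26.
After task 6 (finishes hour 26), task 7 can start at hour 26 and finishes at hour 31.
Task 5 cannot begin until task 4 (finishes hour 22, plus 3-hour gap → hour 25). It runs from hour 25 to 25 + 6 = hour 31.
All tasks are finished once the last one completes. Finish times: Task 1 at 5, Task 2 at 14, Task 3 at 8, Task 4 at 22, Task 5 at 31, Task 6 at 26, Task 7 at 31. The latest is hour 31.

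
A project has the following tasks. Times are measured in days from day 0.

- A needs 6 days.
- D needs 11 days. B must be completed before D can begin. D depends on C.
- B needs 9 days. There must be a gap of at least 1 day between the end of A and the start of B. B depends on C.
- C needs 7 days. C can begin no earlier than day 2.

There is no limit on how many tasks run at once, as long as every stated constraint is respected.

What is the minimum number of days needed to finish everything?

29

After its own release at day 2, C can start at day 2 and finishes at day 9.
A can start immediately at day 0; it finishes at day 6.
B has to wait for A (finishes day 6, plus 1-day gap → day 7); C (finishes day 9). The latest of these is day 9, so B runs day 9 to 9 + 9 = day 18.
For D: B (finishes day 18); C (finishes day 9). Taking the maximum gives a start of day 18, and it finishes at 18 + 11 = day 29.
All tasks are finished once the last one completes. Finish times: A at 6, B at 18, C at 9, D at 29. The latest is day 29.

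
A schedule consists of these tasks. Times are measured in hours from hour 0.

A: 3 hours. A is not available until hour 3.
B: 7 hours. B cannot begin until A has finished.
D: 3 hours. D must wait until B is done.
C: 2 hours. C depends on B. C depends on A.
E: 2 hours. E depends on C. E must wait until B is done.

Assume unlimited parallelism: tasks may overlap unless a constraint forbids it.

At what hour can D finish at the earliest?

16

A cannot begin until its own release at hour 3. It runs from hour 3 to 3 + 3 = hour 6.
After A (finishes hour 6), B can start at hour 6 and finishes at hour 13.
D cannot begin until B (finishes hour 13). It runs from hour 13 to 13 + 3 = hour 16.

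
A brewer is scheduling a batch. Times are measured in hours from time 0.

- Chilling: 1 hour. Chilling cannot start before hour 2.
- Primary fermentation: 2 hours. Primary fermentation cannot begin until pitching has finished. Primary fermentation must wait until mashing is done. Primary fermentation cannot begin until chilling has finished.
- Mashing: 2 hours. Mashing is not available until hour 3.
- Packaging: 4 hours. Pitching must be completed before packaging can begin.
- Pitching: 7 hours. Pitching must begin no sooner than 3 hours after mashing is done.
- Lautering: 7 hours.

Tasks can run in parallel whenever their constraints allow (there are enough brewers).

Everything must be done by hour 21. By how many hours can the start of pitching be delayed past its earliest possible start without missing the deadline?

After its own release at hour 3, mashing can start at hour 3 and finishes at hour 5.
Pitching waits on mashing (finishes hour 5, plus 3-hour gap → hour 8), so it starts at hour 8 and finishes at 8 + 7 = hour 15.

Working backward from the deadline:
Primary fermentation must finish by hour 21; it takes 2 hours, so it must start by 21 − 2 = hour 19.
Packaging must finish by hour 21; it takes 4 hours, so it must start by 21 − 4 = hour 17.
For pitching: primary fermentation (must start by hour 19); packaging (must start by hour 17). The most restrictive is hour 17; with a 7-hour duration, pitching must start by hour 10.
So pitching can start as early as hour 8 and as late as hour 10, giving 10 − 8 = 2 hours of slack.

2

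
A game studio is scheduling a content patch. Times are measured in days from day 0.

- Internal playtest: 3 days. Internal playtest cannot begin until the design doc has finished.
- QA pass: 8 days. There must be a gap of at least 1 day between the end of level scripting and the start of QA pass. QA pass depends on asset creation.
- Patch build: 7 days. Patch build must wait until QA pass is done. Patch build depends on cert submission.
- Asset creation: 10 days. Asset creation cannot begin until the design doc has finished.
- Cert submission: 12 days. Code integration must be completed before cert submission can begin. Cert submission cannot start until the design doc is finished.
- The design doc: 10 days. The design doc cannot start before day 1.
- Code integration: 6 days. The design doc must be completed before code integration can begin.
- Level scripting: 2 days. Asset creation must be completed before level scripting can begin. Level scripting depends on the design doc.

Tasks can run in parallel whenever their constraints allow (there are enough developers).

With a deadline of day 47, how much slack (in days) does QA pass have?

The design doc cannot begin until its own release at day 1. It runs from day 1 to 1 + 10 = day 11.
Asset creation cannot begin until the design doc (finishes day 11). It runs from day 11 to 11 + 10 = day 21.
Level scripting cannot start until asset creation (finishes day 21); the design doc (finishes day 11). The controlling bound is day 21, so level scripting finishes at 21 + 2 = day 23.
QA pass has to wait for level scripting (finishes day 23, plus 1-day gap → day 24); asset creation (finishes day 21). The latest of these is day 24, so QA pass runs day 24 to 24 + 8 = day 32.

Working backward from the deadline:
To finish by day 47, patch build (duration 7) must start no later than day 40.
Since patch build (must start by day 40) depends on it, QA pass must finish by day 40. Backing off its 8-day duration gives a latest start of day 32.
So QA pass can start as early as day 24 and as late as day 32, giving 32 − 24 = 8 days of slack.

8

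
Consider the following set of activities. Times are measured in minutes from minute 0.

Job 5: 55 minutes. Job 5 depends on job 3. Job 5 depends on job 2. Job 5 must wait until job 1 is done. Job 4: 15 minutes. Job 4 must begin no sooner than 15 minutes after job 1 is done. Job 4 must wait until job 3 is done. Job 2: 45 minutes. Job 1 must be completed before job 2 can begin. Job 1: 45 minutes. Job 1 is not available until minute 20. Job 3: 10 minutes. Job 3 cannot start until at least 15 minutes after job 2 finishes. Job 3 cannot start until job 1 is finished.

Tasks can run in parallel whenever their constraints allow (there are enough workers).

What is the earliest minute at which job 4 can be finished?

150

Job 1 waits on its own release at minute 20, so it starts at minute 20 and finishes at 20 + 45 = minute 65.
Job 2 cannot begin until job 1 (finishes minute 65). It runs from minute 65 to 65 + 45 = minute 110.
Job 3 has to wait for job 2 (finishes minute 110, plus 15-minute gap → minute 125); job 1 (finishes minute 65). The latest of these is minute 125, so job 3 runs minute 125 to 125 + 10 = minute 135.
For job 4: job 1 (finishes minute 65, plus 15-minute gap → minute 80); job 3 (finishes minute 135). Taking the maximum gives a start of minute 135, and it finishes at 135 + 15 = minute 150.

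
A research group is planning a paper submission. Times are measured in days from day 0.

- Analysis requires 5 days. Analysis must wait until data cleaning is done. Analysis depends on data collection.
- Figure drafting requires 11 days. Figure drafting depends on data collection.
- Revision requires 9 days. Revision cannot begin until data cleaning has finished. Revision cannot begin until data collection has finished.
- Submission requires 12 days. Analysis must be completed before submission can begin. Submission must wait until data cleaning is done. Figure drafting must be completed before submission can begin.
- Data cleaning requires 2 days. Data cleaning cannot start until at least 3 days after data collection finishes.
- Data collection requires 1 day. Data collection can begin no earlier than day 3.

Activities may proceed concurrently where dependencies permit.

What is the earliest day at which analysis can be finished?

Data collection waits on its own release at day 3, so it starts at day 3 and finishes at 3 + 1 = day 4.
After data collection (finishes day 4, plus 3-day gap → day 7), data cleaning can start at day 7 and finishes at day 9.
For analysis: data cleaning (finishes day 9); data collection (finishes day 4). Taking the maximum gives a start of day 9, and it finishes at 9 + 5 = day 14.

14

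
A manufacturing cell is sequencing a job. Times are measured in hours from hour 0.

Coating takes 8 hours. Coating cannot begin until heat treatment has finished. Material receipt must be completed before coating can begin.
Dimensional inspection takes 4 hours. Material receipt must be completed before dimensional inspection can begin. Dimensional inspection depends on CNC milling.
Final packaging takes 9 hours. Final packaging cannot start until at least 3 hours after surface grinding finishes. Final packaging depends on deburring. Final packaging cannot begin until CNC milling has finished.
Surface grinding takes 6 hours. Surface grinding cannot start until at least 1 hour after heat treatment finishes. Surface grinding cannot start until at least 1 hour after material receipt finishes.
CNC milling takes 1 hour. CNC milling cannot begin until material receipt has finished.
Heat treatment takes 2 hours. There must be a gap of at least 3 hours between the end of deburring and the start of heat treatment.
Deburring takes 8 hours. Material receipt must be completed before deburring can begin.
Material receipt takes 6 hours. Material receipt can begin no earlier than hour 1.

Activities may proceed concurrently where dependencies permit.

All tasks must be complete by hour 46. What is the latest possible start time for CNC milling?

36

Nothing follows final packaging; the deadline of hour 46 is its only limit. It must start by 46 − 9 = hour 37.
Dimensional inspection has no dependents, so it just needs to finish by hour 46. Starting by 46 − 4 = hour 42 achieves that.
CNC milling has several dependents: dimensional inspection (must start by hour 42); final packaging (must start by hour 37). The earliest of those limits is hour 37, so CNC milling must start by 37 − 1 = hour 36.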